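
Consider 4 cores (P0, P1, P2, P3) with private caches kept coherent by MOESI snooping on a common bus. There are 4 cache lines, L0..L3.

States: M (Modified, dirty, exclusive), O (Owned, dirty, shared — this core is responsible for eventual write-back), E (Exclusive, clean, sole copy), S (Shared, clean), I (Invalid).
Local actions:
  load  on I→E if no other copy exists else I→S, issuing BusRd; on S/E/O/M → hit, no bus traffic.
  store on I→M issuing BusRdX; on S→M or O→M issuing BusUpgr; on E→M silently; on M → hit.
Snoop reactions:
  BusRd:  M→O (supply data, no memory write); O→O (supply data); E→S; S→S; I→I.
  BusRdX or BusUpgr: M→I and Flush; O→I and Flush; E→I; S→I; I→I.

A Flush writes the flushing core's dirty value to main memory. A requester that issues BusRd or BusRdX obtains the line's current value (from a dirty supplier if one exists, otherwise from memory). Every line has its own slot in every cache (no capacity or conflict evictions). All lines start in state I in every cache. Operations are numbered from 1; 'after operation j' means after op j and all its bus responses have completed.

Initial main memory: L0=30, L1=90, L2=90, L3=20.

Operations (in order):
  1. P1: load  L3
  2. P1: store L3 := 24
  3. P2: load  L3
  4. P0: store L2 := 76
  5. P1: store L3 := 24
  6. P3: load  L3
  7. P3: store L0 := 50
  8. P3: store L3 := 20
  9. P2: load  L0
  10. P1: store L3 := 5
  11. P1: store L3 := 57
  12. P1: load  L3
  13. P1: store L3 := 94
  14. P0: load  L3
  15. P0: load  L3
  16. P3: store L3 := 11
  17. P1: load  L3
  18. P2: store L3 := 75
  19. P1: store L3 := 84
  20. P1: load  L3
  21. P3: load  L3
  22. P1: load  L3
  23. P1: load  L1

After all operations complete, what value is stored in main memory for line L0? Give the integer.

memory[L0] = 30

[1] P1: load  L3 | P0:I, P1:E(20), P2:I, P3:I | bus: BusRd
[2] P1: store L3 := 24 | P0:I, P1:M(24), P2:I, P3:I | bus: none
[3] P2: load  L3 | P0:I, P1:O(24), P2:S(24), P3:I | bus: BusRd
[4] P0: store L2 := 76 | P0:M(76), P1:I, P2:I, P3:I | bus: BusRdX
[5] P1: store L3 := 24 | P0:I, P1:M(24), P2:I, P3:I | bus: BusUpgr
[6] P3: load  L3 | P0:I, P1:O(24), P2:I, P3:S(24) | bus: BusRd
[7] P3: store L0 := 50 | P0:I, P1:I, P2:I, P3:M(50) | bus: BusRdX
[8] P3: store L3 := 20 | P0:I, P1:I, P2:I, P3:M(20) | bus: BusUpgr,Flush
[9] P2: load  L0 | P0:I, P1:I, P2:S(50), P3:O(50) | bus: BusRd
[10] P1: store L3 := 5 | P0:I, P1:M(5), P2:I, P3:I | bus: BusRdX,Flush
[11] P1: store L3 := 57 | P0:I, P1:M(57), P2:I, P3:I | bus: none
[12] P1: load  L3 | P0:I, P1:M(57), P2:I, P3:I | bus: none
[13] P1: store L3 := 94 | P0:I, P1:M(94), P2:I, P3:I | bus: none
[14] P0: load  L3 | P0:S(94), P1:O(94), P2:I, P3:I | bus: BusRd
[15] P0: load  L3 | P0:S(94), P1:O(94), P2:I, P3:I | bus: none
[16] P3: store L3 := 11 | P0:I, P1:I, P2:I, P3:M(11) | bus: BusRdX,Flush
[17] P1: load  L3 | P0:I, P1:S(11), P2:I, P3:O(11) | bus: BusRd
[18] P2: store L3 := 75 | P0:I, P1:I, P2:M(75), P3:I | bus: BusRdX,Flush
[19] P1: store L3 := 84 | P0:I, P1:M(84), P2:I, P3:I | bus: BusRdX,Flush
[20] P1: load  L3 | P0:I, P1:M(84), P2:I, P3:I | bus: none
[21] P3: load  L3 | P0:I, P1:O(84), P2:I, P3:S(84) | bus: BusRd
[22] P1: load  L3 | P0:I, P1:O(84), P2:I, P3:S(84) | bus: none
[23] P1: load  L1 | P0:I, P1:E(90), P2:I, P3:I | bus: BusRd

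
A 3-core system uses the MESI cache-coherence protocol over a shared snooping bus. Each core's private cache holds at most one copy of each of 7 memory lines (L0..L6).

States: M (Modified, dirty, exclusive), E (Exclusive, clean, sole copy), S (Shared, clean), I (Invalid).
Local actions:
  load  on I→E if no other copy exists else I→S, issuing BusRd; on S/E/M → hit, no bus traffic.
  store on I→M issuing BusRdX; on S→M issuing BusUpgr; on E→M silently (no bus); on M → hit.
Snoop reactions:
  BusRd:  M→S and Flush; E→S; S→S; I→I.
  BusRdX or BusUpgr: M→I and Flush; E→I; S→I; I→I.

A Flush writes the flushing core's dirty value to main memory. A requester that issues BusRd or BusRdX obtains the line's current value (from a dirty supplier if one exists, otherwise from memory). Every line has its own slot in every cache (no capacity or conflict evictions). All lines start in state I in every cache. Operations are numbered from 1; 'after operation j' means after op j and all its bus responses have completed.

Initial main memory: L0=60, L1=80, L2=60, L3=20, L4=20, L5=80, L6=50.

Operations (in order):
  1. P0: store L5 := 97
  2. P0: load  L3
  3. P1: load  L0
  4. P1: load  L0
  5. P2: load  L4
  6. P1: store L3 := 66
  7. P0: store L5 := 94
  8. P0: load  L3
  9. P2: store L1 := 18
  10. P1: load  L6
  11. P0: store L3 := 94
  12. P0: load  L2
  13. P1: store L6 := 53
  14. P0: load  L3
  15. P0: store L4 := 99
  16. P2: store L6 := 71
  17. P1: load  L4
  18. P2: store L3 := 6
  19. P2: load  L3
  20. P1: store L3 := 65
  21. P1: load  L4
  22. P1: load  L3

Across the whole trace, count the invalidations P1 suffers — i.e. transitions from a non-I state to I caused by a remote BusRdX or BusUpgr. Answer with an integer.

invalidations = 2

step 1: P0: store L5 := 97  ⟶  MII  (L5)  txn=BusRdX  M[L5]=80
step 2: P0: load  L3  ⟶  EII  (L3)  txn=BusRd  M[L3]=20
step 3: P1: load  L0  ⟶  IEI  (L0)  txn=BusRd  M[L0]=60
step 4: P1: load  L0  ⟶  IEI  (L0)  txn=∅  M[L0]=60
step 5: P2: load  L4  ⟶  IIE  (L4)  txn=BusRd  M[L4]=20
step 6: P1: store L3 := 66  ⟶  IMI  (L3)  txn=BusRdX  M[L3]=20
step 7: P0: store L5 := 94  ⟶  MII  (L5)  txn=∅  M[L5]=80
step 8: P0: load  L3  ⟶  SSI  (L3)  txn=BusRd+Flush  M[L3]=66
step 9: P2: store L1 := 18  ⟶  IIM  (L1)  txn=BusRdX  M[L1]=80
step 10: P1: load  L6  ⟶  IEI  (L6)  txn=BusRd  M[L6]=50
step 11: P0: store L3 := 94  ⟶  MII  (L3)  txn=BusUpgr  M[L3]=66
step 12: P0: load  L2  ⟶  EII  (L2)  txn=BusRd  M[L2]=60
step 13: P1: store L6 := 53  ⟶  IMI  (L6)  txn=∅  M[L6]=50
step 14: P0: load  L3  ⟶  MII  (L3)  txn=∅  M[L3]=66
step 15: P0: store L4 := 99  ⟶  MII  (L4)  txn=BusRdX  M[L4]=20
step 16: P2: store L6 := 71  ⟶  IIM  (L6)  txn=BusRdX+Flush  M[L6]=53
step 17: P1: load  L4  ⟶  SSI  (L4)  txn=BusRd+Flush  M[L4]=99
step 18: P2: store L3 := 6  ⟶  IIM  (L3)  txn=BusRdX+Flush  M[L3]=94
step 19: P2: load  L3  ⟶  IIM  (L3)  txn=∅  M[L3]=94
step 20: P1: store L3 := 65  ⟶  IMI  (L3)  txn=BusRdX+Flush  M[L3]=6
step 21: P1: load  L4  ⟶  SSI  (L4)  txn=∅  M[L4]=99
step 22: P1: load  L3  ⟶  IMI  (L3)  txn=∅  M[L3]=6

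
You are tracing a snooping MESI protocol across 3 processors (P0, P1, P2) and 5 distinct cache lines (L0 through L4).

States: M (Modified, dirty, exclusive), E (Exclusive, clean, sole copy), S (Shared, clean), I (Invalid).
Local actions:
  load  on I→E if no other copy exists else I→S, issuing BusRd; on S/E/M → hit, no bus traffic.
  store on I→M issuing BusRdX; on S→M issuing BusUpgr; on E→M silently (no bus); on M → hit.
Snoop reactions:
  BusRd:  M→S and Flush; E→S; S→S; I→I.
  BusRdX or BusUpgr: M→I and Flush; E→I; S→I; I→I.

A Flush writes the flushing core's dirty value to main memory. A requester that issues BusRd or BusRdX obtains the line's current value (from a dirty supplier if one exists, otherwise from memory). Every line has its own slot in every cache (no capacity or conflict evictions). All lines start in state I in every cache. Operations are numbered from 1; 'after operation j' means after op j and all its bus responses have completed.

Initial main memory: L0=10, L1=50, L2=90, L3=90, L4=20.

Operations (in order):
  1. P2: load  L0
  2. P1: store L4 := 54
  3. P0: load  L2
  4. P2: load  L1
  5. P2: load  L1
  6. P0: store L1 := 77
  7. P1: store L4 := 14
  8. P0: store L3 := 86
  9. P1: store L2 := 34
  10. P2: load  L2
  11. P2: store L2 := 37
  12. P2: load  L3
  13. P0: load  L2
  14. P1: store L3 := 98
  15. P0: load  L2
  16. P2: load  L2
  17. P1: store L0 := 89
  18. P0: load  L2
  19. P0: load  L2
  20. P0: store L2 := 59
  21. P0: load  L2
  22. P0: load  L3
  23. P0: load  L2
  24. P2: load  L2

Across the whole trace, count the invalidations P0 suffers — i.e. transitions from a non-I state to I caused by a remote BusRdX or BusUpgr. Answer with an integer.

invalidations = 2

1. P2: load  L0  bus=[BusRd]  L0: P0=I P1=I P2=E  mem[L0]=10
2. P1: store L4 := 54  bus=[BusRdX]  L4: P0=I P1=M P2=I  mem[L4]=20
3. P0: load  L2  bus=[BusRd]  L2: P0=E P1=I P2=I  mem[L2]=90
4. P2: load  L1  bus=[BusRd]  L1: P0=I P1=I P2=E  mem[L1]=50
5. P2: load  L1  bus=[-]  L1: P0=I P1=I P2=E  mem[L1]=50
6. P0: store L1 := 77  bus=[BusRdX]  L1: P0=M P1=I P2=I  mem[L1]=50
7. P1: store L4 := 14  bus=[-]  L4: P0=I P1=M P2=I  mem[L4]=20
8. P0: store L3 := 86  bus=[BusRdX]  L3: P0=M P1=I P2=I  mem[L3]=90
9. P1: store L2 := 34  bus=[BusRdX]  L2: P0=I P1=M P2=I  mem[L2]=90
10. P2: load  L2  bus=[BusRd,Flush]  L2: P0=I P1=S P2=S  mem[L2]=34
11. P2: store L2 := 37  bus=[BusUpgr]  L2: P0=I P1=I P2=M  mem[L2]=34
12. P2: load  L3  bus=[BusRd,Flush]  L3: P0=S P1=I P2=S  mem[L3]=86
13. P0: load  L2  bus=[BusRd,Flush]  L2: P0=S P1=I P2=S  mem[L2]=37
14. P1: store L3 := 98  bus=[BusRdX]  L3: P0=I P1=M P2=I  mem[L3]=86
15. P0: load  L2  bus=[-]  L2: P0=S P1=I P2=S  mem[L2]=37
16. P2: load  L2  bus=[-]  L2: P0=S P1=I P2=S  mem[L2]=37
17. P1: store L0 := 89  bus=[BusRdX]  L0: P0=I P1=M P2=I  mem[L0]=10
18. P0: load  L2  bus=[-]  L2: P0=S P1=I P2=S  mem[L2]=37
19. P0: load  L2  bus=[-]  L2: P0=S P1=I P2=S  mem[L2]=37
20. P0: store L2 := 59  bus=[BusUpgr]  L2: P0=M P1=I P2=I  mem[L2]=37
21. P0: load  L2  bus=[-]  L2: P0=M P1=I P2=I  mem[L2]=37
22. P0: load  L3  bus=[BusRd,Flush]  L3: P0=S P1=S P2=I  mem[L3]=98
23. P0: load  L2  bus=[-]  L2: P0=M P1=I P2=I  mem[L2]=37
24. P2: load  L2  bus=[BusRd,Flush]  L2: P0=S P1=I P2=S  mem[L2]=59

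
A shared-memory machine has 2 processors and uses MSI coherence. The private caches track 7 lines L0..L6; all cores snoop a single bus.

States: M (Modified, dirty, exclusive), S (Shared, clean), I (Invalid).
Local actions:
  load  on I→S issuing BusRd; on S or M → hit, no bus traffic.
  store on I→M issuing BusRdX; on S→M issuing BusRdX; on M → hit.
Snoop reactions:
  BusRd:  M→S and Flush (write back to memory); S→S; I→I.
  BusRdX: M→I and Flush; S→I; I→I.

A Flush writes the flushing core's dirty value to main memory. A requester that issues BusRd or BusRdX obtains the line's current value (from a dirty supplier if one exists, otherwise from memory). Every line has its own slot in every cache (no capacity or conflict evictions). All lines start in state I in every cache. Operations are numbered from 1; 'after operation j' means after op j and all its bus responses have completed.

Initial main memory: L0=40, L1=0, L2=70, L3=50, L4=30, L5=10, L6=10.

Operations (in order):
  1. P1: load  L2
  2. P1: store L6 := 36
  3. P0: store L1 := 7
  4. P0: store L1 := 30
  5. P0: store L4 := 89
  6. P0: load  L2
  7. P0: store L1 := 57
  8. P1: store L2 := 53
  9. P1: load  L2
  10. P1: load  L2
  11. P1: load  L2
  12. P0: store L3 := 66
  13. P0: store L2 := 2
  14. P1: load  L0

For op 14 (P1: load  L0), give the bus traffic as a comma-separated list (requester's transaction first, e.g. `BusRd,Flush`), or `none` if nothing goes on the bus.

bus = BusRd

  op1 P1: load  L2 → I/S on L2; bus BusRd; mem=70
  op2 P1: store L6 := 36 → I/M on L6; bus BusRdX; mem=10
  op3 P0: store L1 := 7 → M/I on L1; bus BusRdX; mem=0
  op4 P0: store L1 := 30 → M/I on L1; bus (none); mem=0
  op5 P0: store L4 := 89 → M/I on L4; bus BusRdX; mem=30
  op6 P0: load  L2 → S/S on L2; bus BusRd; mem=70
  op7 P0: store L1 := 57 → M/I on L1; bus (none); mem=0
  op8 P1: store L2 := 53 → I/M on L2; bus BusRdX; mem=70
  op9 P1: load  L2 → I/M on L2; bus (none); mem=70
  op10 P1: load  L2 → I/M on L2; bus (none); mem=70
  op11 P1: load  L2 → I/M on L2; bus (none); mem=70
  op12 P0: store L3 := 66 → M/I on L3; bus BusRdX; mem=50
  op13 P0: store L2 := 2 → M/I on L2; bus BusRdX Flush; mem=53
  op14 P1: load  L0 → I/S on L0; bus BusRd; mem=40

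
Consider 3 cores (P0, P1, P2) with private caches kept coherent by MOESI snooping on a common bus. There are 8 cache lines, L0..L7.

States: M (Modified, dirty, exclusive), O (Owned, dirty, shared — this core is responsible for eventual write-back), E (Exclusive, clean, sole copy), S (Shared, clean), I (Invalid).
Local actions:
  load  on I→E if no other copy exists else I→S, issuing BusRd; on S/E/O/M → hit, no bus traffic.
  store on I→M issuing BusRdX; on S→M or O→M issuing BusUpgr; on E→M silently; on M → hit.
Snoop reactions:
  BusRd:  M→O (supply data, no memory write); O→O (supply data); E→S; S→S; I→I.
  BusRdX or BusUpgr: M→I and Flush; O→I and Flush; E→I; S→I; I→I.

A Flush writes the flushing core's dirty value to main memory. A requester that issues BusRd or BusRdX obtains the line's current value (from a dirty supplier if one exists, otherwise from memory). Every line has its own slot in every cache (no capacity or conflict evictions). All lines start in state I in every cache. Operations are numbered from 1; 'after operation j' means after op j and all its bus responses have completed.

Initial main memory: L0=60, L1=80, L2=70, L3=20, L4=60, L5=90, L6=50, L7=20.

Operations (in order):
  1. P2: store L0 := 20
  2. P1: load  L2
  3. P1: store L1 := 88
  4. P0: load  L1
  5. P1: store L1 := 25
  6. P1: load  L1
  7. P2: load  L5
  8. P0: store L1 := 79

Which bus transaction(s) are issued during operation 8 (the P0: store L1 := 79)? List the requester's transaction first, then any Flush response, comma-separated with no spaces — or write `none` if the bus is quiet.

  op1 P2: store L0 := 20 → I/I/M on L0; bus BusRdX; mem=60
  op2 P1: load  L2 → I/E/I on L2; bus BusRd; mem=70
  op3 P1: store L1 := 88 → I/M/I on L1; bus BusRdX; mem=80
  op4 P0: load  L1 → S/O/I on L1; bus BusRd; mem=80
  op5 P1: store L1 := 25 → I/M/I on L1; bus BusUpgr; mem=80
  op6 P1: load  L1 → I/M/I on L1; bus (none); mem=80
  op7 P2: load  L5 → I/I/E on L5; bus BusRd; mem=90
  op8 P0: store L1 := 79 → M/I/I on L1; bus BusRdX Flush; mem=25

bus = BusRdX,Flush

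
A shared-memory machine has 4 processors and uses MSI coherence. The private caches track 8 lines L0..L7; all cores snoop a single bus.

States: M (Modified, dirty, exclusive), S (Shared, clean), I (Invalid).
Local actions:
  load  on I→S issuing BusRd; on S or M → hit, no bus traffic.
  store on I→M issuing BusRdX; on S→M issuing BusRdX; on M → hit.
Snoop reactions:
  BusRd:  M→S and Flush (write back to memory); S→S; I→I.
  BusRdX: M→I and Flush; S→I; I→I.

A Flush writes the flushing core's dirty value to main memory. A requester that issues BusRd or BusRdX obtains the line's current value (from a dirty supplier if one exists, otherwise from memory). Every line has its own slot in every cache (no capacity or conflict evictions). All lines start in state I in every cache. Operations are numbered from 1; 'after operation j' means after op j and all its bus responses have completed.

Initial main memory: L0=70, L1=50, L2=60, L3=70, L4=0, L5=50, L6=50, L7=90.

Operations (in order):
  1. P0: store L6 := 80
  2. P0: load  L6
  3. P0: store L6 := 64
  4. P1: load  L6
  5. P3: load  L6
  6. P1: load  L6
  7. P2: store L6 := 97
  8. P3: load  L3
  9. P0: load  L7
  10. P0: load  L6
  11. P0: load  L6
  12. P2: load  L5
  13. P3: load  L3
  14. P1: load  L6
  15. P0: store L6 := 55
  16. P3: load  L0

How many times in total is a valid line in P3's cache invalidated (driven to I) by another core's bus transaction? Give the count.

invalidations = 1

1. P0: store L6 := 80  bus=[BusRdX]  L6: P0=M P1=I P2=I P3=I  mem[L6]=50
2. P0: load  L6  bus=[-]  L6: P0=M P1=I P2=I P3=I  mem[L6]=50
3. P0: store L6 := 64  bus=[-]  L6: P0=M P1=I P2=I P3=I  mem[L6]=50
4. P1: load  L6  bus=[BusRd,Flush]  L6: P0=S P1=S P2=I P3=I  mem[L6]=64
5. P3: load  L6  bus=[BusRd]  L6: P0=S P1=S P2=I P3=S  mem[L6]=64
6. P1: load  L6  bus=[-]  L6: P0=S P1=S P2=I P3=S  mem[L6]=64
7. P2: store L6 := 97  bus=[BusRdX]  L6: P0=I P1=I P2=M P3=I  mem[L6]=64
8. P3: load  L3  bus=[BusRd]  L3: P0=I P1=I P2=I P3=S  mem[L3]=70
9. P0: load  L7  bus=[BusRd]  L7: P0=S P1=I P2=I P3=I  mem[L7]=90
10. P0: load  L6  bus=[BusRd,Flush]  L6: P0=S P1=I P2=S P3=I  mem[L6]=97
11. P0: load  L6  bus=[-]  L6: P0=S P1=I P2=S P3=I  mem[L6]=97
12. P2: load  L5  bus=[BusRd]  L5: P0=I P1=I P2=S P3=I  mem[L5]=50
13. P3: load  L3  bus=[-]  L3: P0=I P1=I P2=I P3=S  mem[L3]=70
14. P1: load  L6  bus=[BusRd]  L6: P0=S P1=S P2=S P3=I  mem[L6]=97
15. P0: store L6 := 55  bus=[BusRdX]  L6: P0=M P1=I P2=I P3=I  mem[L6]=97
16. P3: load  L0  bus=[BusRd]  L0: P0=I P1=I P2=I P3=S  mem[L0]=70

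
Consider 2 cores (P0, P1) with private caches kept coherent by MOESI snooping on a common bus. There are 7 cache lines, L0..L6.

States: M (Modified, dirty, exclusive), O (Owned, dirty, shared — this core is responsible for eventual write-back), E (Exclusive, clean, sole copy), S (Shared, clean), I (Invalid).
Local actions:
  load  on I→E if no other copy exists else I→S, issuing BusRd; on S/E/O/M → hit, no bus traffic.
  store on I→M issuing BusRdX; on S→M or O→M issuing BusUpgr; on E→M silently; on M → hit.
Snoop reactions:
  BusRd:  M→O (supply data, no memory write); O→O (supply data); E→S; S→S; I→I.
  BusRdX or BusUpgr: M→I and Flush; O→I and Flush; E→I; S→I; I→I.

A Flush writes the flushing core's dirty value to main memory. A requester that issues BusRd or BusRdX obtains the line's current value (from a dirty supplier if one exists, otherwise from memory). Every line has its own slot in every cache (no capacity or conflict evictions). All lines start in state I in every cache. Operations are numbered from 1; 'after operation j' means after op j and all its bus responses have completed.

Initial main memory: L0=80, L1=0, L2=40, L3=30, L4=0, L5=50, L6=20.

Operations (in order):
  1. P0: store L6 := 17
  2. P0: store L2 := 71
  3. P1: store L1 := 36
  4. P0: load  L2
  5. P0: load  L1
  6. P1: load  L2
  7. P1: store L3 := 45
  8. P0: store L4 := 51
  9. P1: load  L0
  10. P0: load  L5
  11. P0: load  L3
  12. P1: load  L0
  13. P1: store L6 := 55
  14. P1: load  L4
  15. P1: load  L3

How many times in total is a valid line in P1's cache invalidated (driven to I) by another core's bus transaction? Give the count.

invalidations = 0

  op1 P0: store L6 := 17 → M/I on L6; bus BusRdX; mem=20
  op2 P0: store L2 := 71 → M/I on L2; bus BusRdX; mem=40
  op3 P1: store L1 := 36 → I/M on L1; bus BusRdX; mem=0
  op4 P0: load  L2 → M/I on L2; bus (none); mem=40
  op5 P0: load  L1 → S/O on L1; bus BusRd; mem=0
  op6 P1: load  L2 → O/S on L2; bus BusRd; mem=40
  op7 P1: store L3 := 45 → I/M on L3; bus BusRdX; mem=30
  op8 P0: store L4 := 51 → M/I on L4; bus BusRdX; mem=0
  op9 P1: load  L0 → I/E on L0; bus BusRd; mem=80
  op10 P0: load  L5 → E/I on L5; bus BusRd; mem=50
  op11 P0: load  L3 → S/O on L3; bus BusRd; mem=30
  op12 P1: load  L0 → I/E on L0; bus (none); mem=80
  op13 P1: store L6 := 55 → I/M on L6; bus BusRdX Flush; mem=17
  op14 P1: load  L4 → O/S on L4; bus BusRd; mem=0
  op15 P1: load  L3 → S/O on L3; bus (none); mem=30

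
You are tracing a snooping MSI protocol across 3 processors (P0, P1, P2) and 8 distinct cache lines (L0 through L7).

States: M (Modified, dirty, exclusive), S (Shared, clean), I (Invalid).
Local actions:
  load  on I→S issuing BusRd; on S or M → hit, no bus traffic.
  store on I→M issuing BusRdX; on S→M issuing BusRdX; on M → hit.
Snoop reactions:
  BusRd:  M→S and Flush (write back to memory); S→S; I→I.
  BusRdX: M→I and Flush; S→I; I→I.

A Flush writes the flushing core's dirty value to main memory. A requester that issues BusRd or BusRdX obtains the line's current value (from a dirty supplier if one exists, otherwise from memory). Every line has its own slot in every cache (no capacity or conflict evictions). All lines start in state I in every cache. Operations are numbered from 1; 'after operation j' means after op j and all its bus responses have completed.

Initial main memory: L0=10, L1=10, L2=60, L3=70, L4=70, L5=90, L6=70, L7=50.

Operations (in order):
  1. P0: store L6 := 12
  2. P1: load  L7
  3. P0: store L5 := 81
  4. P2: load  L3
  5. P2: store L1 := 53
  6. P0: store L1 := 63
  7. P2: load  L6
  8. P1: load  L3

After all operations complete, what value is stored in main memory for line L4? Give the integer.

memory[L4] = 70

step 1: P0: store L6 := 12  ⟶  MII  (L6)  txn=BusRdX  M[L6]=70
step 2: P1: load  L7  ⟶  ISI  (L7)  txn=BusRd  M[L7]=50
step 3: P0: store L5 := 81  ⟶  MII  (L5)  txn=BusRdX  M[L5]=90
step 4: P2: load  L3  ⟶  IIS  (L3)  txn=BusRd  M[L3]=70
step 5: P2: store L1 := 53  ⟶  IIM  (L1)  txn=BusRdX  M[L1]=10
step 6: P0: store L1 := 63  ⟶  MII  (L1)  txn=BusRdX+Flush  M[L1]=53
step 7: P2: load  L6  ⟶  SIS  (L6)  txn=BusRd+Flush  M[L6]=12
step 8: P1: load  L3  ⟶  ISS  (L3)  txn=BusRd  M[L3]=70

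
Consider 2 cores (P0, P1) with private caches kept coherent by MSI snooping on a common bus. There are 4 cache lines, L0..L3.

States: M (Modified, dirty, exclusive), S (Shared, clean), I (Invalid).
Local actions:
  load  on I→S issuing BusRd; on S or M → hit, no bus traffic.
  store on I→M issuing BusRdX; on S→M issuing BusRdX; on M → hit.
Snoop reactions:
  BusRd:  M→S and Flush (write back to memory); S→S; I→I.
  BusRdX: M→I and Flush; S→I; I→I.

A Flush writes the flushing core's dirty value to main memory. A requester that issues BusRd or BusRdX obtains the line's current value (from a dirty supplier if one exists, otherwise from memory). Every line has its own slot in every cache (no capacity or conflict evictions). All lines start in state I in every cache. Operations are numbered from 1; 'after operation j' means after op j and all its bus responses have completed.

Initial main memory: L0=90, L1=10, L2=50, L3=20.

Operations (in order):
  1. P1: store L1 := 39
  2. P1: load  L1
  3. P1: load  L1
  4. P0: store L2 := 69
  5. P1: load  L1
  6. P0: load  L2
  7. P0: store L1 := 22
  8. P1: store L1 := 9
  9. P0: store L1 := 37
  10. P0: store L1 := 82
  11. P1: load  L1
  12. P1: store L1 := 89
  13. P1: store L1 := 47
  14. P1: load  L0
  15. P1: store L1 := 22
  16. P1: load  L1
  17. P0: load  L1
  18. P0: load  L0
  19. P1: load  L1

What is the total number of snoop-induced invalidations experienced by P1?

invalidations = 2

1. P1: store L1 := 39  bus=[BusRdX]  L1: P0=I P1=M  mem[L1]=10
2. P1: load  L1  bus=[-]  L1: P0=I P1=M  mem[L1]=10
3. P1: load  L1  bus=[-]  L1: P0=I P1=M  mem[L1]=10
4. P0: store L2 := 69  bus=[BusRdX]  L2: P0=M P1=I  mem[L2]=50
5. P1: load  L1  bus=[-]  L1: P0=I P1=M  mem[L1]=10
6. P0: load  L2  bus=[-]  L2: P0=M P1=I  mem[L2]=50
7. P0: store L1 := 22  bus=[BusRdX,Flush]  L1: P0=M P1=I  mem[L1]=39
8. P1: store L1 := 9  bus=[BusRdX,Flush]  L1: P0=I P1=M  mem[L1]=22
9. P0: store L1 := 37  bus=[BusRdX,Flush]  L1: P0=M P1=I  mem[L1]=9
10. P0: store L1 := 82  bus=[-]  L1: P0=M P1=I  mem[L1]=9
11. P1: load  L1  bus=[BusRd,Flush]  L1: P0=S P1=S  mem[L1]=82
12. P1: store L1 := 89  bus=[BusRdX]  L1: P0=I P1=M  mem[L1]=82
13. P1: store L1 := 47  bus=[-]  L1: P0=I P1=M  mem[L1]=82
14. P1: load  L0  bus=[BusRd]  L0: P0=I P1=S  mem[L0]=90
15. P1: store L1 := 22  bus=[-]  L1: P0=I P1=M  mem[L1]=82
16. P1: load  L1  bus=[-]  L1: P0=I P1=M  mem[L1]=82
17. P0: load  L1  bus=[BusRd,Flush]  L1: P0=S P1=S  mem[L1]=22
18. P0: load  L0  bus=[BusRd]  L0: P0=S P1=S  mem[L0]=90
19. P1: load  L1  bus=[-]  L1: P0=S P1=S  mem[L1]=22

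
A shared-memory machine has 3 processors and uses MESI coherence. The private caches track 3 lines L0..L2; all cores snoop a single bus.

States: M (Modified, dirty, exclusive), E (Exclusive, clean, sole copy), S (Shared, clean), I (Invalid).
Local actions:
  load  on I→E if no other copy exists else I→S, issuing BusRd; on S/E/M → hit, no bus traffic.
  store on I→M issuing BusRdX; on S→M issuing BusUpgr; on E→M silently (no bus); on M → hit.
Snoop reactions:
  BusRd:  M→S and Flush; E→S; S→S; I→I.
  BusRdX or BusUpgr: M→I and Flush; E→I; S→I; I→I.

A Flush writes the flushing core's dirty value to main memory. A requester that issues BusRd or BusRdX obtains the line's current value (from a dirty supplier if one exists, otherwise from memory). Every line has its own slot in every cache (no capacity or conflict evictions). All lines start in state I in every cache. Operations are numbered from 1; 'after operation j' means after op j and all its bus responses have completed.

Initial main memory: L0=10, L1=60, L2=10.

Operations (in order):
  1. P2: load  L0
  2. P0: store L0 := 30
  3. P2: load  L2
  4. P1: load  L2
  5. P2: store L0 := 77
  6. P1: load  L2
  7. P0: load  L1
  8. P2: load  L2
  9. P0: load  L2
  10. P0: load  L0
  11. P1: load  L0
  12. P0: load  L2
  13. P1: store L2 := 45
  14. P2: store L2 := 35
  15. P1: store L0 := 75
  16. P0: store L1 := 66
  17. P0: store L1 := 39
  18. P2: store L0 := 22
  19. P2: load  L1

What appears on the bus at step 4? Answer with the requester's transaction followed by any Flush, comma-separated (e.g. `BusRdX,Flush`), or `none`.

bus = BusRd

  op1 P2: load  L0 → I/I/E on L0; bus BusRd; mem=10
  op2 P0: store L0 := 30 → M/I/I on L0; bus BusRdX; mem=10
  op3 P2: load  L2 → I/I/E on L2; bus BusRd; mem=10
  op4 P1: load  L2 → I/S/S on L2; bus BusRd; mem=10
  op5 P2: store L0 := 77 → I/I/M on L0; bus BusRdX Flush; mem=30
  op6 P1: load  L2 → I/S/S on L2; bus (none); mem=10
  op7 P0: load  L1 → E/I/I on L1; bus BusRd; mem=60
  op8 P2: load  L2 → I/S/S on L2; bus (none); mem=10
  op9 P0: load  L2 → S/S/S on L2; bus BusRd; mem=10
  op10 P0: load  L0 → S/I/S on L0; bus BusRd Flush; mem=77
  op11 P1: load  L0 → S/S/S on L0; bus BusRd; mem=77
  op12 P0: load  L2 → S/S/S on L2; bus (none); mem=10
  op13 P1: store L2 := 45 → I/M/I on L2; bus BusUpgr; mem=10
  op14 P2: store L2 := 35 → I/I/M on L2; bus BusRdX Flush; mem=45
  op15 P1: store L0 := 75 → I/M/I on L0; bus BusUpgr; mem=77
  op16 P0: store L1 := 66 → M/I/I on L1; bus (none); mem=60
  op17 P0: store L1 := 39 → M/I/I on L1; bus (none); mem=60
  op18 P2: store L0 := 22 → I/I/M on L0; bus BusRdX Flush; mem=75
  op19 P2: load  L1 → S/I/S on L1; bus BusRd Flush; mem=39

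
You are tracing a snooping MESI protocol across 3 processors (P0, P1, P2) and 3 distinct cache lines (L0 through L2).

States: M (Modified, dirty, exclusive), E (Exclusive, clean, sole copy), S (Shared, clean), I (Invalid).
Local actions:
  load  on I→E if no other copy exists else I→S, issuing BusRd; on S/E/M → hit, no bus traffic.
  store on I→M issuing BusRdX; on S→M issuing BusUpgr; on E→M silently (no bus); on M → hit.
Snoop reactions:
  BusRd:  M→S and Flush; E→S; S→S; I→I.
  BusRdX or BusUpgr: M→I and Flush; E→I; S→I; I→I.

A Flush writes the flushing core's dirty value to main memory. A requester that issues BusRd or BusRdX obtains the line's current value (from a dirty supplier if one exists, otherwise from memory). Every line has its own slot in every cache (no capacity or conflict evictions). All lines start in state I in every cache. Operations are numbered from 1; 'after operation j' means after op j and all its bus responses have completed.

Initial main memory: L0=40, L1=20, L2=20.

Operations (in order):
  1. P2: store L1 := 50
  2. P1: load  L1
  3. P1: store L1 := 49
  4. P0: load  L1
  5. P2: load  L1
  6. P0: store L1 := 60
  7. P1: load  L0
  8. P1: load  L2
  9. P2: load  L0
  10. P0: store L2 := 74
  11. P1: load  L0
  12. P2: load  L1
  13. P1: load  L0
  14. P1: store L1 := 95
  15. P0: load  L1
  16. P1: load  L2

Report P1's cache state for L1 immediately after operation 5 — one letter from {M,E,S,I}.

  op1 P2: store L1 := 50 → I/I/M on L1; bus BusRdX; mem=20
  op2 P1: load  L1 → I/S/S on L1; bus BusRd Flush; mem=50
  op3 P1: store L1 := 49 → I/M/I on L1; bus BusUpgr; mem=50
  op4 P0: load  L1 → S/S/I on L1; bus BusRd Flush; mem=49
  op5 P2: load  L1 → S/S/S on L1; bus BusRd; mem=49
  op6 P0: store L1 := 60 → M/I/I on L1; bus BusUpgr; mem=49
  op7 P1: load  L0 → I/E/I on L0; bus BusRd; mem=40
  op8 P1: load  L2 → I/E/I on L2; bus BusRd; mem=20
  op9 P2: load  L0 → I/S/S on L0; bus BusRd; mem=40
  op10 P0: store L2 := 74 → M/I/I on L2; bus BusRdX; mem=20
  op11 P1: load  L0 → I/S/S on L0; bus (none); mem=40
  op12 P2: load  L1 → S/I/S on L1; bus BusRd Flush; mem=60
  op13 P1: load  L0 → I/S/S on L0; bus (none); mem=40
  op14 P1: store L1 := 95 → I/M/I on L1; bus BusRdX; mem=60
  op15 P0: load  L1 → S/S/I on L1; bus BusRd Flush; mem=95
  op16 P1: load  L2 → S/S/I on L2; bus BusRd Flush; mem=74

state = S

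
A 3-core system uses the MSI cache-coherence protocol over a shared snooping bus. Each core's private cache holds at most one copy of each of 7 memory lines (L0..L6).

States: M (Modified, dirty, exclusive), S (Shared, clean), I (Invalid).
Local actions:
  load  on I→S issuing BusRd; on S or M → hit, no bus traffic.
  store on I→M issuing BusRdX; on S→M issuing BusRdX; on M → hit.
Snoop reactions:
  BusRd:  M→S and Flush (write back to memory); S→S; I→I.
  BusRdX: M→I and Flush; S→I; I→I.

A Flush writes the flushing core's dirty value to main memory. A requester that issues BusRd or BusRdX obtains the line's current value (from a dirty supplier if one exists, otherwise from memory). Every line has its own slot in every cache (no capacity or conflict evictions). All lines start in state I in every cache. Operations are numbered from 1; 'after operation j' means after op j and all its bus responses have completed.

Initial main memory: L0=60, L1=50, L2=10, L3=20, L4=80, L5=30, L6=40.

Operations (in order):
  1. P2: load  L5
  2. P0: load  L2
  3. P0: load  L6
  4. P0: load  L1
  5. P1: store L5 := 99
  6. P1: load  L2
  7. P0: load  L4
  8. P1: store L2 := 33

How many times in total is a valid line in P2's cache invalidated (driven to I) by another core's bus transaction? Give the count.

step 1: P2: load  L5  ⟶  IIS  (L5)  txn=BusRd  M[L5]=30
step 2: P0: load  L2  ⟶  SII  (L2)  txn=BusRd  M[L2]=10
step 3: P0: load  L6  ⟶  SII  (L6)  txn=BusRd  M[L6]=40
step 4: P0: load  L1  ⟶  SII  (L1)  txn=BusRd  M[L1]=50
step 5: P1: store L5 := 99  ⟶  IMI  (L5)  txn=BusRdX  M[L5]=30
step 6: P1: load  L2  ⟶  SSI  (L2)  txn=BusRd  M[L2]=10
step 7: P0: load  L4  ⟶  SII  (L4)  txn=BusRd  M[L4]=80
step 8: P1: store L2 := 33  ⟶  IMI  (L2)  txn=BusRdX  M[L2]=10

invalidations = 1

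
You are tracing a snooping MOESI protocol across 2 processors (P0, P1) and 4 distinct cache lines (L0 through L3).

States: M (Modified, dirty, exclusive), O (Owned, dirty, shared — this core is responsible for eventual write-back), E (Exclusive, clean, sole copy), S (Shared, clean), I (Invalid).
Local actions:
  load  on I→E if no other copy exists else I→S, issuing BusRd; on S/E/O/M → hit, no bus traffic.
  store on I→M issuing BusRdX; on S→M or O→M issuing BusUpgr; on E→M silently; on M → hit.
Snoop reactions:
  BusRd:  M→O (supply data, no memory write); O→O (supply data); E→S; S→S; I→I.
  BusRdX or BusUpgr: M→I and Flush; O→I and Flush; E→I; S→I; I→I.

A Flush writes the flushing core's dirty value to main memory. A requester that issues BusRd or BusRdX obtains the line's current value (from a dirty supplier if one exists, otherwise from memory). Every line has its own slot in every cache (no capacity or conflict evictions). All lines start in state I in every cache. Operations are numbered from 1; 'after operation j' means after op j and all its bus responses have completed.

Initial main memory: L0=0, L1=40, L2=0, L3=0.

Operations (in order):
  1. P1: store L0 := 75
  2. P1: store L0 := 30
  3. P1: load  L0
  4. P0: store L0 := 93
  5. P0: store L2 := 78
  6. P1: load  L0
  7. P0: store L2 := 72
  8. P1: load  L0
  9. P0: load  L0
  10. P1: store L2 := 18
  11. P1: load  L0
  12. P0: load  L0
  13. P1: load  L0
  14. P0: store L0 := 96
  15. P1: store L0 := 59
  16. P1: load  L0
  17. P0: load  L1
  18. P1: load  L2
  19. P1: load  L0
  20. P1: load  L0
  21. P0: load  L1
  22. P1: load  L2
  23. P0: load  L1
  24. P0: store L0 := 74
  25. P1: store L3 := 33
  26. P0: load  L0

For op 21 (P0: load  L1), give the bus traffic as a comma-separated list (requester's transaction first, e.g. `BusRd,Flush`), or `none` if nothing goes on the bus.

bus = none

1. P1: store L0 := 75  bus=[BusRdX]  L0: P0=I P1=M  mem[L0]=0
2. P1: store L0 := 30  bus=[-]  L0: P0=I P1=M  mem[L0]=0
3. P1: load  L0  bus=[-]  L0: P0=I P1=M  mem[L0]=0
4. P0: store L0 := 93  bus=[BusRdX,Flush]  L0: P0=M P1=I  mem[L0]=30
5. P0: store L2 := 78  bus=[BusRdX]  L2: P0=M P1=I  mem[L2]=0
6. P1: load  L0  bus=[BusRd]  L0: P0=O P1=S  mem[L0]=30
7. P0: store L2 := 72  bus=[-]  L2: P0=M P1=I  mem[L2]=0
8. P1: load  L0  bus=[-]  L0: P0=O P1=S  mem[L0]=30
9. P0: load  L0  bus=[-]  L0: P0=O P1=S  mem[L0]=30
10. P1: store L2 := 18  bus=[BusRdX,Flush]  L2: P0=I P1=M  mem[L2]=72
11. P1: load  L0  bus=[-]  L0: P0=O P1=S  mem[L0]=30
12. P0: load  L0  bus=[-]  L0: P0=O P1=S  mem[L0]=30
13. P1: load  L0  bus=[-]  L0: P0=O P1=S  mem[L0]=30
14. P0: store L0 := 96  bus=[BusUpgr]  L0: P0=M P1=I  mem[L0]=30
15. P1: store L0 := 59  bus=[BusRdX,Flush]  L0: P0=I P1=M  mem[L0]=96
16. P1: load  L0  bus=[-]  L0: P0=I P1=M  mem[L0]=96
17. P0: load  L1  bus=[BusRd]  L1: P0=E P1=I  mem[L1]=40
18. P1: load  L2  bus=[-]  L2: P0=I P1=M  mem[L2]=72
19. P1: load  L0  bus=[-]  L0: P0=I P1=M  mem[L0]=96
20. P1: load  L0  bus=[-]  L0: P0=I P1=M  mem[L0]=96
21. P0: load  L1  bus=[-]  L1: P0=E P1=I  mem[L1]=40
22. P1: load  L2  bus=[-]  L2: P0=I P1=M  mem[L2]=72
23. P0: load  L1  bus=[-]  L1: P0=E P1=I  mem[L1]=40
24. P0: store L0 := 74  bus=[BusRdX,Flush]  L0: P0=M P1=I  mem[L0]=59
25. P1: store L3 := 33  bus=[BusRdX]  L3: P0=I P1=M  mem[L3]=0
26. P0: load  L0  bus=[-]  L0: P0=M P1=I  mem[L0]=59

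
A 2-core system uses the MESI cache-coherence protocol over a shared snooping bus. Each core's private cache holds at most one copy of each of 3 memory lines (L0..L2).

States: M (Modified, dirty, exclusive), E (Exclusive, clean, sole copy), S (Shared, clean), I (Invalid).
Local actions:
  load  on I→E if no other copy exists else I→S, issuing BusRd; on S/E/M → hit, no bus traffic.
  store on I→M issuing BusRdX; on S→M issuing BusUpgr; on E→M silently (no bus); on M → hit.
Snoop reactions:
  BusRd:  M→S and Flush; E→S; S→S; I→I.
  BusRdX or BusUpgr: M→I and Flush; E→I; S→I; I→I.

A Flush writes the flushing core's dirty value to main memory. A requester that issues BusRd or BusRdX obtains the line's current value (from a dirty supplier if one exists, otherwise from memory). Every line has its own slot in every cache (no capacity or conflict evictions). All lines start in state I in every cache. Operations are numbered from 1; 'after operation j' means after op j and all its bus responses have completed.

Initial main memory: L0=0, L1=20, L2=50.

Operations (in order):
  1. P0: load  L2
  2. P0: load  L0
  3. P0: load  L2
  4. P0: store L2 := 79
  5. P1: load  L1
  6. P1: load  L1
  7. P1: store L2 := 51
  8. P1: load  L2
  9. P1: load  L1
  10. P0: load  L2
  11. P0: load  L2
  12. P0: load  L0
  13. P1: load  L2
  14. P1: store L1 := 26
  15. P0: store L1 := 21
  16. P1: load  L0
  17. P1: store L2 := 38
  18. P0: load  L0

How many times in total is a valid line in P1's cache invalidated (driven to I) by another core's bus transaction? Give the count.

  op1 P0: load  L2 → E/I on L2; bus BusRd; mem=50
  op2 P0: load  L0 → E/I on L0; bus BusRd; mem=0
  op3 P0: load  L2 → E/I on L2; bus (none); mem=50
  op4 P0: store L2 := 79 → M/I on L2; bus (none); mem=50
  op5 P1: load  L1 → I/E on L1; bus BusRd; mem=20
  op6 P1: load  L1 → I/E on L1; bus (none); mem=20
  op7 P1: store L2 := 51 → I/M on L2; bus BusRdX Flush; mem=79
  op8 P1: load  L2 → I/M on L2; bus (none); mem=79
  op9 P1: load  L1 → I/E on L1; bus (none); mem=20
  op10 P0: load  L2 → S/S on L2; bus BusRd Flush; mem=51
  op11 P0: load  L2 → S/S on L2; bus (none); mem=51
  op12 P0: load  L0 → E/I on L0; bus (none); mem=0
  op13 P1: load  L2 → S/S on L2; bus (none); mem=51
  op14 P1: store L1 := 26 → I/M on L1; bus (none); mem=20
  op15 P0: store L1 := 21 → M/I on L1; bus BusRdX Flush; mem=26
  op16 P1: load  L0 → S/S on L0; bus BusRd; mem=0
  op17 P1: store L2 := 38 → I/M on L2; bus BusUpgr; mem=51
  op18 P0: load  L0 → S/S on L0; bus (none); mem=0

invalidations = 1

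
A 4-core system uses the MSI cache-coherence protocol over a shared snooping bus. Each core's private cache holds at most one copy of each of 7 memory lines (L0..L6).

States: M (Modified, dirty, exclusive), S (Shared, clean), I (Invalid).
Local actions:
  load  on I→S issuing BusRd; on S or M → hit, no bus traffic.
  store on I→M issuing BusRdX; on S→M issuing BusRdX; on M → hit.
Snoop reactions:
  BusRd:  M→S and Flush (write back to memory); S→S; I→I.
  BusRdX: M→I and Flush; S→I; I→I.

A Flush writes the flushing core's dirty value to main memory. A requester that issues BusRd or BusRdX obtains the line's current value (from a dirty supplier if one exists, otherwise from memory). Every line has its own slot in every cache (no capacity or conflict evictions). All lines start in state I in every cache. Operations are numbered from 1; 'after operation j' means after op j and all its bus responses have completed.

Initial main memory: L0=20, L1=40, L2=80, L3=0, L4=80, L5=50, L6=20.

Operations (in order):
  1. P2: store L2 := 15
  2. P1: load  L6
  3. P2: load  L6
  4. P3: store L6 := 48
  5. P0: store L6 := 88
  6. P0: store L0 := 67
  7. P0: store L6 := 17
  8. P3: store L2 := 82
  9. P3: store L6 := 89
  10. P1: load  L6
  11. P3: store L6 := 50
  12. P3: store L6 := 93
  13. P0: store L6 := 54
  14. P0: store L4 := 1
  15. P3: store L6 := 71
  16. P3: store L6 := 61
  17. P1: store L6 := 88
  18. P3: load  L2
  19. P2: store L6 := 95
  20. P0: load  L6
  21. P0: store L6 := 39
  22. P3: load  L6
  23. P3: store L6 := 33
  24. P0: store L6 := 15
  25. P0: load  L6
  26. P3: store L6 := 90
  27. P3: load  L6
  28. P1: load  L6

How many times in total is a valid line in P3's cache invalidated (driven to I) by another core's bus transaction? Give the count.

[1] P2: store L2 := 15 | P0:I, P1:I, P2:M(15), P3:I | bus: BusRdX
[2] P1: load  L6 | P0:I, P1:S(20), P2:I, P3:I | bus: BusRd
[3] P2: load  L6 | P0:I, P1:S(20), P2:S(20), P3:I | bus: BusRd
[4] P3: store L6 := 48 | P0:I, P1:I, P2:I, P3:M(48) | bus: BusRdX
[5] P0: store L6 := 88 | P0:M(88), P1:I, P2:I, P3:I | bus: BusRdX,Flush
[6] P0: store L0 := 67 | P0:M(67), P1:I, P2:I, P3:I | bus: BusRdX
[7] P0: store L6 := 17 | P0:M(17), P1:I, P2:I, P3:I | bus: none
[8] P3: store L2 := 82 | P0:I, P1:I, P2:I, P3:M(82) | bus: BusRdX,Flush
[9] P3: store L6 := 89 | P0:I, P1:I, P2:I, P3:M(89) | bus: BusRdX,Flush
[10] P1: load  L6 | P0:I, P1:S(89), P2:I, P3:S(89) | bus: BusRd,Flush
[11] P3: store L6 := 50 | P0:I, P1:I, P2:I, P3:M(50) | bus: BusRdX
[12] P3: store L6 := 93 | P0:I, P1:I, P2:I, P3:M(93) | bus: none
[13] P0: store L6 := 54 | P0:M(54), P1:I, P2:I, P3:I | bus: BusRdX,Flush
[14] P0: store L4 := 1 | P0:M(1), P1:I, P2:I, P3:I | bus: BusRdX
[15] P3: store L6 := 71 | P0:I, P1:I, P2:I, P3:M(71) | bus: BusRdX,Flush
[16] P3: store L6 := 61 | P0:I, P1:I, P2:I, P3:M(61) | bus: none
[17] P1: store L6 := 88 | P0:I, P1:M(88), P2:I, P3:I | bus: BusRdX,Flush
[18] P3: load  L2 | P0:I, P1:I, P2:I, P3:M(82) | bus: none
[19] P2: store L6 := 95 | P0:I, P1:I, P2:M(95), P3:I | bus: BusRdX,Flush
[20] P0: load  L6 | P0:S(95), P1:I, P2:S(95), P3:I | bus: BusRd,Flush
[21] P0: store L6 := 39 | P0:M(39), P1:I, P2:I, P3:I | bus: BusRdX
[22] P3: load  L6 | P0:S(39), P1:I, P2:I, P3:S(39) | bus: BusRd,Flush
[23] P3: store L6 := 33 | P0:I, P1:I, P2:I, P3:M(33) | bus: BusRdX
[24] P0: store L6 := 15 | P0:M(15), P1:I, P2:I, P3:I | bus: BusRdX,Flush
[25] P0: load  L6 | P0:M(15), P1:I, P2:I, P3:I | bus: none
[26] P3: store L6 := 90 | P0:I, P1:I, P2:I, P3:M(90) | bus: BusRdX,Flush
[27] P3: load  L6 | P0:I, P1:I, P2:I, P3:M(90) | bus: none
[28] P1: load  L6 | P0:I, P1:S(90), P2:I, P3:S(90) | bus: BusRd,Flush

invalidations = 4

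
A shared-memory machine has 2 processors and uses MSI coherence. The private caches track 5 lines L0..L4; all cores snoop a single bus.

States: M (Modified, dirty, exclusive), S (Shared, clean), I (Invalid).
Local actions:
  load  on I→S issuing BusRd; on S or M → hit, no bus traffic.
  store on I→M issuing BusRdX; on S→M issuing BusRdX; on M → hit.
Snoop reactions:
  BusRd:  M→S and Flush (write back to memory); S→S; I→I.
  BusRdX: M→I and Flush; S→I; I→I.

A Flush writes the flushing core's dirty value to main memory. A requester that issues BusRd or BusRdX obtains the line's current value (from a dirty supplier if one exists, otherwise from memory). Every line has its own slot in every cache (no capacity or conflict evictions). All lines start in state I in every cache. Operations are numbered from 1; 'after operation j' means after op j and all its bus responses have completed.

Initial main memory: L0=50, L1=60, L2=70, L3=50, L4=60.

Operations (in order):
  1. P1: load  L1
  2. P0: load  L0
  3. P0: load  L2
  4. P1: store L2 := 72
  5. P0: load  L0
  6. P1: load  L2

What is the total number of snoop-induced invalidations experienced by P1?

1. P1: load  L1  bus=[BusRd]  L1: P0=I P1=S  mem[L1]=60
2. P0: load  L0  bus=[BusRd]  L0: P0=S P1=I  mem[L0]=50
3. P0: load  L2  bus=[BusRd]  L2: P0=S P1=I  mem[L2]=70
4. P1: store L2 := 72  bus=[BusRdX]  L2: P0=I P1=M  mem[L2]=70
5. P0: load  L0  bus=[-]  L0: P0=S P1=I  mem[L0]=50
6. P1: load  L2  bus=[-]  L2: P0=I P1=M  mem[L2]=70

invalidations = 0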